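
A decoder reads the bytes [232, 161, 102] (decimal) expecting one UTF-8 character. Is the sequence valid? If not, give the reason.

invalid (non-continuation byte where continuation expected)

Leading byte 0xE8 = 11101000 → 3-byte form.
Byte 3 is 0x66 = 01100110, which is not 10xxxxxx — expected a continuation byte.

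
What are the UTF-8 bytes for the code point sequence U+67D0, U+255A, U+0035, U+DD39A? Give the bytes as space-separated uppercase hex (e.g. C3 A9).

U+67D0: 3-byte form → E6 9F 90.
U+255A: 3-byte form → E2 95 9A.
U+0035: 1-byte form → 35.
U+DD39A: 4-byte form → F3 9D 8E 9A.
Concatenated (11 bytes): E6 9F 90 E2 95 9A 35 F3 9D 8E 9A.

E6 9F 90 E2 95 9A 35 F3 9D 8E 9A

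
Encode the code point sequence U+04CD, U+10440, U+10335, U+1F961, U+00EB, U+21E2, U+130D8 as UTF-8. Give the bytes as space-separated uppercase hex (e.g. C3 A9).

D3 8D F0 90 91 80 F0 90 8C B5 F0 9F A5 A1 C3 AB E2 87 A2 F0 93 83 98

U+04CD: 2-byte form → D3 8D.
U+10440: 4-byte form → F0 90 91 80.
U+10335: 4-byte form → F0 90 8C B5.
U+1F961: 4-byte form → F0 9F A5 A1.
U+00EB: 2-byte form → C3 AB.
U+21E2: 3-byte form → E2 87 A2.
U+130D8: 4-byte form → F0 93 83 98.
Concatenated (23 bytes): D3 8D F0 90 91 80 F0 90 8C B5 F0 9F A5 A1 C3 AB E2 87 A2 F0 93 83 98.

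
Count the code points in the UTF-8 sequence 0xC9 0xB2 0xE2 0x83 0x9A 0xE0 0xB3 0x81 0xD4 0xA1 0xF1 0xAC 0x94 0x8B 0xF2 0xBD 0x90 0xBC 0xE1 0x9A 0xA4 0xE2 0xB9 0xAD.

Byte at offset 0: 0xC9 = 11001001 → 2-byte char (#1). Advance 2.
Byte at offset 2: 0xE2 = 11100010 → 3-byte char (#2). Advance 3.
Byte at offset 5: 0xE0 = 11100000 → 3-byte char (#3). Advance 3.
Byte at offset 8: 0xD4 = 11010100 → 2-byte char (#4). Advance 2.
Byte at offset 10: 0xF1 = 11110001 → 4-byte char (#5). Advance 4.
Byte at offset 14: 0xF2 = 11110010 → 4-byte char (#6). Advance 4.
Byte at offset 18: 0xE1 = 11100001 → 3-byte char (#7). Advance 3.
Byte at offset 21: 0xE2 = 11100010 → 3-byte char (#8). Advance 3.
Reached end at offset 24 after 8 code points.

8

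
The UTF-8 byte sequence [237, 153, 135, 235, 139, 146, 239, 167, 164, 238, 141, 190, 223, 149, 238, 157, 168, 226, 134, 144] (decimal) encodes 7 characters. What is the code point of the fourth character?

U+E37E

Offset 0: leading byte 0xED = 11101101 → 3-byte char #1 = ED 99 87.
Offset 3: leading byte 0xEB = 11101011 → 3-byte char #2 = EB 8B 92.
Offset 6: leading byte 0xEF = 11101111 → 3-byte char #3 = EF A7 A4.
Offset 9: leading byte 0xEE = 11101110 → 3-byte char #4 = EE 8D BE.
Leading byte 0xEE = 11101110 matches 1110xxxx → 3-byte sequence.
Byte 1: 0xEE = 11101110, payload 1110 (4 bits).
Byte 2: 0x8D = 10001101 (10xxxxxx ✓), payload 001101.
Byte 3: 0xBE = 10111110 (10xxxxxx ✓), payload 111110.
Concatenate: 1110001101111110 = 0xE37E (16 bits → U+E37E).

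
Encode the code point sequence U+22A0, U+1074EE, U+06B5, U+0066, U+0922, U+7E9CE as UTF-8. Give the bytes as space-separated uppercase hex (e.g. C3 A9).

U+22A0: 3-byte form → E2 8A A0.
U+1074EE: 4-byte form → F4 87 93 AE.
U+06B5: 2-byte form → DA B5.
U+0066: 1-byte form → 66.
U+0922: 3-byte form → E0 A4 A2.
U+7E9CE: 4-byte form → F1 BE A7 8E.
Concatenated (17 bytes): E2 8A A0 F4 87 93 AE DA B5 66 E0 A4 A2 F1 BE A7 8E.

E2 8A A0 F4 87 93 AE DA B5 66 E0 A4 A2 F1 BE A7 8E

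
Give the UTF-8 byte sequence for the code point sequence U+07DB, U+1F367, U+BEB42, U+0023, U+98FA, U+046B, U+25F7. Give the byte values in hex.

U+07DB: 2-byte form → DF 9B.
U+1F367: 4-byte form → F0 9F 8D A7.
U+BEB42: 4-byte form → F2 BE AD 82.
U+0023: 1-byte form → 23.
U+98FA: 3-byte form → E9 A3 BA.
U+046B: 2-byte form → D1 AB.
U+25F7: 3-byte form → E2 97 B7.
Concatenated (19 bytes): DF 9B F0 9F 8D A7 F2 BE AD 82 23 E9 A3 BA D1 AB E2 97 B7.

DF 9B F0 9F 8D A7 F2 BE AD 82 23 E9 A3 BA D1 AB E2 97 B7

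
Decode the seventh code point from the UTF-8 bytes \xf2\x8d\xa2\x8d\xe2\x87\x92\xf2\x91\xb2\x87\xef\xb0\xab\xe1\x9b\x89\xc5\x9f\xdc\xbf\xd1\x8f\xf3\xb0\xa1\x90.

Offset 0: leading byte 0xF2 = 11110010 → 4-byte char #1 = F2 8D A2 8D.
Offset 4: leading byte 0xE2 = 11100010 → 3-byte char #2 = E2 87 92.
Offset 7: leading byte 0xF2 = 11110010 → 4-byte char #3 = F2 91 B2 87.
Offset 11: leading byte 0xEF = 11101111 → 3-byte char #4 = EF B0 AB.
Offset 14: leading byte 0xE1 = 11100001 → 3-byte char #5 = E1 9B 89.
Offset 17: leading byte 0xC5 = 11000101 → 2-byte char #6 = C5 9F.
Offset 19: leading byte 0xDC = 11011100 → 2-byte char #7 = DC BF.
Leading byte 0xDC = 11011100 matches 110xxxxx → 2-byte sequence.
Byte 1: 0xDC = 11011100, payload 11100 (5 bits).
Byte 2: 0xBF = 10111111 (10xxxxxx ✓), payload 111111.
Concatenate: 11100111111 = 0x73F (11 bits → U+073F).

U+073F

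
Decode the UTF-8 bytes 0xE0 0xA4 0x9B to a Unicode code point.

Leading byte 0xE0 = 11100000 matches 1110xxxx → 3-byte sequence.
Byte 1: 0xE0 = 11100000, payload 0000 (4 bits).
Byte 2: 0xA4 = 10100100 (10xxxxxx ✓), payload 100100.
Byte 3: 0x9B = 10011011 (10xxxxxx ✓), payload 011011.
Concatenate: 0000100100011011 = 0x91B (16 bits → U+091B).

U+091B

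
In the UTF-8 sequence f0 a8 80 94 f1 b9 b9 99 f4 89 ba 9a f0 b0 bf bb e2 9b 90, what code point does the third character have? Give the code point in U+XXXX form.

U+109E9A

Offset 0: leading byte 0xF0 = 11110000 → 4-byte char #1 = F0 A8 80 94.
Offset 4: leading byte 0xF1 = 11110001 → 4-byte char #2 = F1 B9 B9 99.
Offset 8: leading byte 0xF4 = 11110100 → 4-byte char #3 = F4 89 BA 9A.
Leading byte 0xF4 = 11110100 matches 11110xxx → 4-byte sequence.
Byte 1: 0xF4 = 11110100, payload 100 (3 bits).
Byte 2: 0x89 = 10001001 (10xxxxxx ✓), payload 001001.
Byte 3: 0xBA = 10111010 (10xxxxxx ✓), payload 111010.
Byte 4: 0x9A = 10011010 (10xxxxxx ✓), payload 011010.
Concatenate: 100001001111010011010 = 0x109E9A (21 bits → U+109E9A).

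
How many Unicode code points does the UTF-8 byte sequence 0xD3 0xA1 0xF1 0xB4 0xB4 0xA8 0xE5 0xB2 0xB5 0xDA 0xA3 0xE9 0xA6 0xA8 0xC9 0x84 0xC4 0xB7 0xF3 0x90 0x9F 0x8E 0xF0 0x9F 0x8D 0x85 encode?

9

Byte at offset 0: 0xD3 = 11010011 → 2-byte char (#1). Advance 2.
Byte at offset 2: 0xF1 = 11110001 → 4-byte char (#2). Advance 4.
Byte at offset 6: 0xE5 = 11100101 → 3-byte char (#3). Advance 3.
Byte at offset 9: 0xDA = 11011010 → 2-byte char (#4). Advance 2.
Byte at offset 11: 0xE9 = 11101001 → 3-byte char (#5). Advance 3.
Byte at offset 14: 0xC9 = 11001001 → 2-byte char (#6). Advance 2.
Byte at offset 16: 0xC4 = 11000100 → 2-byte char (#7). Advance 2.
Byte at offset 18: 0xF3 = 11110011 → 4-byte char (#8). Advance 4.
Byte at offset 22: 0xF0 = 11110000 → 4-byte char (#9). Advance 4.
Reached end at offset 26 after 9 code points.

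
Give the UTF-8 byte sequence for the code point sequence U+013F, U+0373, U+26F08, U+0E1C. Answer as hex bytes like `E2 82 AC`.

C4 BF CD B3 F0 A6 BC 88 E0 B8 9C

U+013F: 2-byte form → C4 BF.
U+0373: 2-byte form → CD B3.
U+26F08: 4-byte form → F0 A6 BC 88.
U+0E1C: 3-byte form → E0 B8 9C.
Concatenated (11 bytes): C4 BF CD B3 F0 A6 BC 88 E0 B8 9C.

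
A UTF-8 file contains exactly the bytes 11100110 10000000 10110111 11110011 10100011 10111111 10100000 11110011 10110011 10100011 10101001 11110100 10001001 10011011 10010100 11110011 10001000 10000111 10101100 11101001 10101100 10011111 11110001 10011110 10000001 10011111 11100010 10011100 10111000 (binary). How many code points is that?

8

Byte at offset 0: 0xE6 = 11100110 → 3-byte char (#1). Advance 3.
Byte at offset 3: 0xF3 = 11110011 → 4-byte char (#2). Advance 4.
Byte at offset 7: 0xF3 = 11110011 → 4-byte char (#3). Advance 4.
Byte at offset 11: 0xF4 = 11110100 → 4-byte char (#4). Advance 4.
Byte at offset 15: 0xF3 = 11110011 → 4-byte char (#5). Advance 4.
Byte at offset 19: 0xE9 = 11101001 → 3-byte char (#6). Advance 3.
Byte at offset 22: 0xF1 = 11110001 → 4-byte char (#7). Advance 4.
Byte at offset 26: 0xE2 = 11100010 → 3-byte char (#8). Advance 3.
Reached end at offset 29 after 8 code points.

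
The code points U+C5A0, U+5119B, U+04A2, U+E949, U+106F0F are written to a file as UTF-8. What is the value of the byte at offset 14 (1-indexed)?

1-indexed offset 14 is 0-indexed offset 13.
U+C5A0 → 3-byte form EC 96 A0 at offsets 0–2.
U+5119B → 4-byte form F1 91 86 9B at offsets 3–6.
U+04A2 → 2-byte form D2 A2 at offsets 7–8.
U+E949 → 3-byte form EE A5 89 at offsets 9–11.
U+106F0F → 4-byte form F4 86 BC 8F at offsets 12–15.
Offset 13 falls in char 5's range; it's byte 2 of F4 86 BC 8F = 0x86.

0x86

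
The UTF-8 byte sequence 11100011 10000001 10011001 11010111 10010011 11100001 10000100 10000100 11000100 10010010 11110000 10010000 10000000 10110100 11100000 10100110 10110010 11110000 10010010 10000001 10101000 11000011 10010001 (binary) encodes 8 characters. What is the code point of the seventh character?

U+12068

Offset 0: leading byte 0xE3 = 11100011 → 3-byte char #1 = E3 81 99.
Offset 3: leading byte 0xD7 = 11010111 → 2-byte char #2 = D7 93.
Offset 5: leading byte 0xE1 = 11100001 → 3-byte char #3 = E1 84 84.
Offset 8: leading byte 0xC4 = 11000100 → 2-byte char #4 = C4 92.
Offset 10: leading byte 0xF0 = 11110000 → 4-byte char #5 = F0 90 80 B4.
Offset 14: leading byte 0xE0 = 11100000 → 3-byte char #6 = E0 A6 B2.
Offset 17: leading byte 0xF0 = 11110000 → 4-byte char #7 = F0 92 81 A8.
Leading byte 0xF0 = 11110000 matches 11110xxx → 4-byte sequence.
Byte 1: 0xF0 = 11110000, payload 000 (3 bits).
Byte 2: 0x92 = 10010010 (10xxxxxx ✓), payload 010010.
Byte 3: 0x81 = 10000001 (10xxxxxx ✓), payload 000001.
Byte 4: 0xA8 = 10101000 (10xxxxxx ✓), payload 101000.
Concatenate: 000010010000001101000 = 0x12068 (21 bits → U+12068).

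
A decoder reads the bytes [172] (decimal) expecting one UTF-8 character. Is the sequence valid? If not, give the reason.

invalid (continuation byte with no leading byte)

Byte 0xAC = 10101100 has the form 10xxxxxx — a continuation byte — but there is no preceding leading byte.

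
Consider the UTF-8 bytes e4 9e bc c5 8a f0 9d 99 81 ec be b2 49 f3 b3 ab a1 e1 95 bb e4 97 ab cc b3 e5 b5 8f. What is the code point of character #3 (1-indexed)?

Offset 0: leading byte 0xE4 = 11100100 → 3-byte char #1 = E4 9E BC.
Offset 3: leading byte 0xC5 = 11000101 → 2-byte char #2 = C5 8A.
Offset 5: leading byte 0xF0 = 11110000 → 4-byte char #3 = F0 9D 99 81.
Leading byte 0xF0 = 11110000 matches 11110xxx → 4-byte sequence.
Byte 1: 0xF0 = 11110000, payload 000 (3 bits).
Byte 2: 0x9D = 10011101 (10xxxxxx ✓), payload 011101.
Byte 3: 0x99 = 10011001 (10xxxxxx ✓), payload 011001.
Byte 4: 0x81 = 10000001 (10xxxxxx ✓), payload 000001.
Concatenate: 000011101011001000001 = 0x1D641 (21 bits → U+1D641).

U+1D641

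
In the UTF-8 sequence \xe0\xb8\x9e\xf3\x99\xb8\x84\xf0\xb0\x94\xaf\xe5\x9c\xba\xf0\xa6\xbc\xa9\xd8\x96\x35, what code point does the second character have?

Offset 0: leading byte 0xE0 = 11100000 → 3-byte char #1 = E0 B8 9E.
Offset 3: leading byte 0xF3 = 11110011 → 4-byte char #2 = F3 99 B8 84.
Leading byte 0xF3 = 11110011 matches 11110xxx → 4-byte sequence.
Byte 1: 0xF3 = 11110011, payload 011 (3 bits).
Byte 2: 0x99 = 10011001 (10xxxxxx ✓), payload 011001.
Byte 3: 0xB8 = 10111000 (10xxxxxx ✓), payload 111000.
Byte 4: 0x84 = 10000100 (10xxxxxx ✓), payload 000100.
Concatenate: 011011001111000000100 = 0xD9E04 (21 bits → U+D9E04).

U+D9E04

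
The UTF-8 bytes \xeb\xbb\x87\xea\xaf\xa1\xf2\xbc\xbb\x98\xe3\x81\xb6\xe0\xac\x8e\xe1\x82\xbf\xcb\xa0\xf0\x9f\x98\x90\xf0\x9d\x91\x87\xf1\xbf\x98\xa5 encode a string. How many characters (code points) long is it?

Byte at offset 0: 0xEB = 11101011 → 3-byte char (#1). Advance 3.
Byte at offset 3: 0xEA = 11101010 → 3-byte char (#2). Advance 3.
Byte at offset 6: 0xF2 = 11110010 → 4-byte char (#3). Advance 4.
Byte at offset 10: 0xE3 = 11100011 → 3-byte char (#4). Advance 3.
Byte at offset 13: 0xE0 = 11100000 → 3-byte char (#5). Advance 3.
Byte at offset 16: 0xE1 = 11100001 → 3-byte char (#6). Advance 3.
Byte at offset 19: 0xCB = 11001011 → 2-byte char (#7). Advance 2.
Byte at offset 21: 0xF0 = 11110000 → 4-byte char (#8). Advance 4.
Byte at offset 25: 0xF0 = 11110000 → 4-byte char (#9). Advance 4.
Byte at offset 29: 0xF1 = 11110001 → 4-byte char (#10). Advance 4.
Reached end at offset 33 after 10 code points.

10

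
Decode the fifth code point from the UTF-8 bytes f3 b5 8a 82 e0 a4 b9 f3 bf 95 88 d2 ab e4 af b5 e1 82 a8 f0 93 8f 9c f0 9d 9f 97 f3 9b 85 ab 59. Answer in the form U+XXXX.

Offset 0: leading byte 0xF3 = 11110011 → 4-byte char #1 = F3 B5 8A 82.
Offset 4: leading byte 0xE0 = 11100000 → 3-byte char #2 = E0 A4 B9.
Offset 7: leading byte 0xF3 = 11110011 → 4-byte char #3 = F3 BF 95 88.
Offset 11: leading byte 0xD2 = 11010010 → 2-byte char #4 = D2 AB.
Offset 13: leading byte 0xE4 = 11100100 → 3-byte char #5 = E4 AF B5.
Leading byte 0xE4 = 11100100 matches 1110xxxx → 3-byte sequence.
Byte 1: 0xE4 = 11100100, payload 0100 (4 bits).
Byte 2: 0xAF = 10101111 (10xxxxxx ✓), payload 101111.
Byte 3: 0xB5 = 10110101 (10xxxxxx ✓), payload 110101.
Concatenate: 0100101111110101 = 0x4BF5 (16 bits → U+4BF5).

U+4BF5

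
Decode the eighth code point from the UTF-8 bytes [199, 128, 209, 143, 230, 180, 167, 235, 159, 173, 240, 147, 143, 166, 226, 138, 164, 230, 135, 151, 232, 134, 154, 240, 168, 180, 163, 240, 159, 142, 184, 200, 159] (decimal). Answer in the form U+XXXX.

Offset 0: leading byte 0xC7 = 11000111 → 2-byte char #1 = C7 80.
Offset 2: leading byte 0xD1 = 11010001 → 2-byte char #2 = D1 8F.
Offset 4: leading byte 0xE6 = 11100110 → 3-byte char #3 = E6 B4 A7.
Offset 7: leading byte 0xEB = 11101011 → 3-byte char #4 = EB 9F AD.
Offset 10: leading byte 0xF0 = 11110000 → 4-byte char #5 = F0 93 8F A6.
Offset 14: leading byte 0xE2 = 11100010 → 3-byte char #6 = E2 8A A4.
Offset 17: leading byte 0xE6 = 11100110 → 3-byte char #7 = E6 87 97.
Offset 20: leading byte 0xE8 = 11101000 → 3-byte char #8 = E8 86 9A.
Leading byte 0xE8 = 11101000 matches 1110xxxx → 3-byte sequence.
Byte 1: 0xE8 = 11101000, payload 1000 (4 bits).
Byte 2: 0x86 = 10000110 (10xxxxxx ✓), payload 000110.
Byte 3: 0x9A = 10011010 (10xxxxxx ✓), payload 011010.
Concatenate: 1000000110011010 = 0x819A (16 bits → U+819A).

U+819A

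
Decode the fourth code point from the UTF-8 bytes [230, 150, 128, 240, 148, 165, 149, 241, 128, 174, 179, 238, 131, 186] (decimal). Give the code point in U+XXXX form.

U+E0FA

Offset 0: leading byte 0xE6 = 11100110 → 3-byte char #1 = E6 96 80.
Offset 3: leading byte 0xF0 = 11110000 → 4-byte char #2 = F0 94 A5 95.
Offset 7: leading byte 0xF1 = 11110001 → 4-byte char #3 = F1 80 AE B3.
Offset 11: leading byte 0xEE = 11101110 → 3-byte char #4 = EE 83 BA.
Leading byte 0xEE = 11101110 matches 1110xxxx → 3-byte sequence.
Byte 1: 0xEE = 11101110, payload 1110 (4 bits).
Byte 2: 0x83 = 10000011 (10xxxxxx ✓), payload 000011.
Byte 3: 0xBA = 10111010 (10xxxxxx ✓), payload 111010.
Concatenate: 1110000011111010 = 0xE0FA (16 bits → U+E0FA).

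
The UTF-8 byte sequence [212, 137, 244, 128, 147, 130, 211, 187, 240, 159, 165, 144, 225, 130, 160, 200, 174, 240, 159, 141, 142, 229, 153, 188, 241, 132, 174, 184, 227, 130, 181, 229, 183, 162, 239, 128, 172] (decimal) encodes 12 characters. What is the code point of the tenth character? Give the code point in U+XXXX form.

Offset 0: leading byte 0xD4 = 11010100 → 2-byte char #1 = D4 89.
Offset 2: leading byte 0xF4 = 11110100 → 4-byte char #2 = F4 80 93 82.
Offset 6: leading byte 0xD3 = 11010011 → 2-byte char #3 = D3 BB.
Offset 8: leading byte 0xF0 = 11110000 → 4-byte char #4 = F0 9F A5 90.
Offset 12: leading byte 0xE1 = 11100001 → 3-byte char #5 = E1 82 A0.
Offset 15: leading byte 0xC8 = 11001000 → 2-byte char #6 = C8 AE.
Offset 17: leading byte 0xF0 = 11110000 → 4-byte char #7 = F0 9F 8D 8E.
Offset 21: leading byte 0xE5 = 11100101 → 3-byte char #8 = E5 99 BC.
Offset 24: leading byte 0xF1 = 11110001 → 4-byte char #9 = F1 84 AE B8.
Offset 28: leading byte 0xE3 = 11100011 → 3-byte char #10 = E3 82 B5.
Leading byte 0xE3 = 11100011 matches 1110xxxx → 3-byte sequence.
Byte 1: 0xE3 = 11100011, payload 0011 (4 bits).
Byte 2: 0x82 = 10000010 (10xxxxxx ✓), payload 000010.
Byte 3: 0xB5 = 10110101 (10xxxxxx ✓), payload 110101.
Concatenate: 0011000010110101 = 0x30B5 (16 bits → U+30B5).

U+30B5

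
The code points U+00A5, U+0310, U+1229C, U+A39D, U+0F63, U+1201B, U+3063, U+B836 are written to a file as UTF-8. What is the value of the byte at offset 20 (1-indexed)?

0x81

1-indexed offset 20 is 0-indexed offset 19.
U+00A5 → 2-byte form C2 A5 at offsets 0–1.
U+0310 → 2-byte form CC 90 at offsets 2–3.
U+1229C → 4-byte form F0 92 8A 9C at offsets 4–7.
U+A39D → 3-byte form EA 8E 9D at offsets 8–10.
U+0F63 → 3-byte form E0 BD A3 at offsets 11–13.
U+1201B → 4-byte form F0 92 80 9B at offsets 14–17.
U+3063 → 3-byte form E3 81 A3 at offsets 18–20.
Offset 19 falls in char 7's range; it's byte 2 of E3 81 A3 = 0x81.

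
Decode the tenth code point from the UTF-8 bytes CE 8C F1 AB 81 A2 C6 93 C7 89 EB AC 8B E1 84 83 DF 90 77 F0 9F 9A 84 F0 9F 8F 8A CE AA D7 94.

Offset 0: leading byte 0xCE = 11001110 → 2-byte char #1 = CE 8C.
Offset 2: leading byte 0xF1 = 11110001 → 4-byte char #2 = F1 AB 81 A2.
Offset 6: leading byte 0xC6 = 11000110 → 2-byte char #3 = C6 93.
Offset 8: leading byte 0xC7 = 11000111 → 2-byte char #4 = C7 89.
Offset 10: leading byte 0xEB = 11101011 → 3-byte char #5 = EB AC 8B.
Offset 13: leading byte 0xE1 = 11100001 → 3-byte char #6 = E1 84 83.
Offset 16: leading byte 0xDF = 11011111 → 2-byte char #7 = DF 90.
Offset 18: leading byte 0x77 = 01110111 → 1-byte char #8 = 77.
Offset 19: leading byte 0xF0 = 11110000 → 4-byte char #9 = F0 9F 9A 84.
Offset 23: leading byte 0xF0 = 11110000 → 4-byte char #10 = F0 9F 8F 8A.
Leading byte 0xF0 = 11110000 matches 11110xxx → 4-byte sequence.
Byte 1: 0xF0 = 11110000, payload 000 (3 bits).
Byte 2: 0x9F = 10011111 (10xxxxxx ✓), payload 011111.
Byte 3: 0x8F = 10001111 (10xxxxxx ✓), payload 001111.
Byte 4: 0x8A = 10001010 (10xxxxxx ✓), payload 001010.
Concatenate: 000011111001111001010 = 0x1F3CA (21 bits → U+1F3CA).

U+1F3CA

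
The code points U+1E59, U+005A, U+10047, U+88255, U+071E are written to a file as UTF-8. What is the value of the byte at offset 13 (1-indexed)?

1-indexed offset 13 is 0-indexed offset 12.
U+1E59 → 3-byte form E1 B9 99 at offsets 0–2.
U+005A → 1-byte form 5A at offsets 3–3.
U+10047 → 4-byte form F0 90 81 87 at offsets 4–7.
U+88255 → 4-byte form F2 88 89 95 at offsets 8–11.
U+071E → 2-byte form DC 9E at offsets 12–13.
Offset 12 falls in char 5's range; it's byte 1 of DC 9E = 0xDC.

0xDC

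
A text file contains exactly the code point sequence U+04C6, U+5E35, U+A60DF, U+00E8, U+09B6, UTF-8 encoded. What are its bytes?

U+04C6: 2-byte form → D3 86.
U+5E35: 3-byte form → E5 B8 B5.
U+A60DF: 4-byte form → F2 A6 83 9F.
U+00E8: 2-byte form → C3 A8.
U+09B6: 3-byte form → E0 A6 B6.
Concatenated (14 bytes): D3 86 E5 B8 B5 F2 A6 83 9F C3 A8 E0 A6 B6.

D3 86 E5 B8 B5 F2 A6 83 9F C3 A8 E0 A6 B6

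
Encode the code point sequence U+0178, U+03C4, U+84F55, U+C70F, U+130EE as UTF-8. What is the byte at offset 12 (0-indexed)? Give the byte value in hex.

U+0178 → 2-byte form C5 B8 at offsets 0–1.
U+03C4 → 2-byte form CF 84 at offsets 2–3.
U+84F55 → 4-byte form F2 84 BD 95 at offsets 4–7.
U+C70F → 3-byte form EC 9C 8F at offsets 8–10.
U+130EE → 4-byte form F0 93 83 AE at offsets 11–14.
Offset 12 falls in char 5's range; it's byte 2 of F0 93 83 AE = 0x93.

0x93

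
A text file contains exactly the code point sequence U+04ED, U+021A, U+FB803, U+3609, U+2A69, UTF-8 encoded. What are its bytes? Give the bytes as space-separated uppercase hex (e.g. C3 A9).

D3 AD C8 9A F3 BB A0 83 E3 98 89 E2 A9 A9

U+04ED: 2-byte form → D3 AD.
U+021A: 2-byte form → C8 9A.
U+FB803: 4-byte form → F3 BB A0 83.
U+3609: 3-byte form → E3 98 89.
U+2A69: 3-byte form → E2 A9 A9.
Concatenated (14 bytes): D3 AD C8 9A F3 BB A0 83 E3 98 89 E2 A9 A9.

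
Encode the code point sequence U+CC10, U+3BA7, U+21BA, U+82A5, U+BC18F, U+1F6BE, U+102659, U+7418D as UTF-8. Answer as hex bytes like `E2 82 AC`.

U+CC10: 3-byte form → EC B0 90.
U+3BA7: 3-byte form → E3 AE A7.
U+21BA: 3-byte form → E2 86 BA.
U+82A5: 3-byte form → E8 8A A5.
U+BC18F: 4-byte form → F2 BC 86 8F.
U+1F6BE: 4-byte form → F0 9F 9A BE.
U+102659: 4-byte form → F4 82 99 99.
U+7418D: 4-byte form → F1 B4 86 8D.
Concatenated (28 bytes): EC B0 90 E3 AE A7 E2 86 BA E8 8A A5 F2 BC 86 8F F0 9F 9A BE F4 82 99 99 F1 B4 86 8D.

EC B0 90 E3 AE A7 E2 86 BA E8 8A A5 F2 BC 86 8F F0 9F 9A BE F4 82 99 99 F1 B4 86 8D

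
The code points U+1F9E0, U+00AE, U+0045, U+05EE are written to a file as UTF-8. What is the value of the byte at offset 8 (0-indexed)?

U+1F9E0 → 4-byte form F0 9F A7 A0 at offsets 0–3.
U+00AE → 2-byte form C2 AE at offsets 4–5.
U+0045 → 1-byte form 45 at offsets 6–6.
U+05EE → 2-byte form D7 AE at offsets 7–8.
Offset 8 falls in char 4's range; it's byte 2 of D7 AE = 0xAE.

0xAE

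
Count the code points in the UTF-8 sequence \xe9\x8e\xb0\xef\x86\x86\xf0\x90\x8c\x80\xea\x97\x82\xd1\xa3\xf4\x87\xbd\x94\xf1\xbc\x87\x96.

7

Byte at offset 0: 0xE9 = 11101001 → 3-byte char (#1). Advance 3.
Byte at offset 3: 0xEF = 11101111 → 3-byte char (#2). Advance 3.
Byte at offset 6: 0xF0 = 11110000 → 4-byte char (#3). Advance 4.
Byte at offset 10: 0xEA = 11101010 → 3-byte char (#4). Advance 3.
Byte at offset 13: 0xD1 = 11010001 → 2-byte char (#5). Advance 2.
Byte at offset 15: 0xF4 = 11110100 → 4-byte char (#6). Advance 4.
Byte at offset 19: 0xF1 = 11110001 → 4-byte char (#7). Advance 4.
Reached end at offset 23 after 7 code points.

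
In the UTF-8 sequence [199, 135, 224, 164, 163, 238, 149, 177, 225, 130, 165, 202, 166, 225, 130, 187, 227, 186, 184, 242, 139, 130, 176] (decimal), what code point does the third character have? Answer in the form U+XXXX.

Offset 0: leading byte 0xC7 = 11000111 → 2-byte char #1 = C7 87.
Offset 2: leading byte 0xE0 = 11100000 → 3-byte char #2 = E0 A4 A3.
Offset 5: leading byte 0xEE = 11101110 → 3-byte char #3 = EE 95 B1.
Leading byte 0xEE = 11101110 matches 1110xxxx → 3-byte sequence.
Byte 1: 0xEE = 11101110, payload 1110 (4 bits).
Byte 2: 0x95 = 10010101 (10xxxxxx ✓), payload 010101.
Byte 3: 0xB1 = 10110001 (10xxxxxx ✓), payload 110001.
Concatenate: 1110010101110001 = 0xE571 (16 bits → U+E571).

U+E571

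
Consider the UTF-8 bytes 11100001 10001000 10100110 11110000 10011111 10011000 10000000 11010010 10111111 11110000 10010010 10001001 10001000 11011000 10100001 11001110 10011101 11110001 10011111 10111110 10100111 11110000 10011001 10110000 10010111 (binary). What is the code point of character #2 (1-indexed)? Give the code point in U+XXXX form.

Offset 0: leading byte 0xE1 = 11100001 → 3-byte char #1 = E1 88 A6.
Offset 3: leading byte 0xF0 = 11110000 → 4-byte char #2 = F0 9F 98 80.
Leading byte 0xF0 = 11110000 matches 11110xxx → 4-byte sequence.
Byte 1: 0xF0 = 11110000, payload 000 (3 bits).
Byte 2: 0x9F = 10011111 (10xxxxxx ✓), payload 011111.
Byte 3: 0x98 = 10011000 (10xxxxxx ✓), payload 011000.
Byte 4: 0x80 = 10000000 (10xxxxxx ✓), payload 000000.
Concatenate: 000011111011000000000 = 0x1F600 (21 bits → U+1F600).

U+1F600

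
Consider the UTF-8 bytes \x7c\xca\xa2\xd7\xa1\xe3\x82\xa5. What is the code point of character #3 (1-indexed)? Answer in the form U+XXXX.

Offset 0: leading byte 0x7C = 01111100 → 1-byte char #1 = 7C.
Offset 1: leading byte 0xCA = 11001010 → 2-byte char #2 = CA A2.
Offset 3: leading byte 0xD7 = 11010111 → 2-byte char #3 = D7 A1.
Leading byte 0xD7 = 11010111 matches 110xxxxx → 2-byte sequence.
Byte 1: 0xD7 = 11010111, payload 10111 (5 bits).
Byte 2: 0xA1 = 10100001 (10xxxxxx ✓), payload 100001.
Concatenate: 10111100001 = 0x5E1 (11 bits → U+05E1).

U+05E1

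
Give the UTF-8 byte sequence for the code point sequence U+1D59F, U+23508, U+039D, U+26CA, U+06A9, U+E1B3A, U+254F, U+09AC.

F0 9D 96 9F F0 A3 94 88 CE 9D E2 9B 8A DA A9 F3 A1 AC BA E2 95 8F E0 A6 AC

U+1D59F: 4-byte form → F0 9D 96 9F.
U+23508: 4-byte form → F0 A3 94 88.
U+039D: 2-byte form → CE 9D.
U+26CA: 3-byte form → E2 9B 8A.
U+06A9: 2-byte form → DA A9.
U+E1B3A: 4-byte form → F3 A1 AC BA.
U+254F: 3-byte form → E2 95 8F.
U+09AC: 3-byte form → E0 A6 AC.
Concatenated (25 bytes): F0 9D 96 9F F0 A3 94 88 CE 9D E2 9B 8A DA A9 F3 A1 AC BA E2 95 8F E0 A6 AC.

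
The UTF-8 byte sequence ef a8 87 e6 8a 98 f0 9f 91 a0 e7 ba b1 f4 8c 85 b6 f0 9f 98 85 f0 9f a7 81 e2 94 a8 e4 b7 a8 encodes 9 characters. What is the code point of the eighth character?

Offset 0: leading byte 0xEF = 11101111 → 3-byte char #1 = EF A8 87.
Offset 3: leading byte 0xE6 = 11100110 → 3-byte char #2 = E6 8A 98.
Offset 6: leading byte 0xF0 = 11110000 → 4-byte char #3 = F0 9F 91 A0.
Offset 10: leading byte 0xE7 = 11100111 → 3-byte char #4 = E7 BA B1.
Offset 13: leading byte 0xF4 = 11110100 → 4-byte char #5 = F4 8C 85 B6.
Offset 17: leading byte 0xF0 = 11110000 → 4-byte char #6 = F0 9F 98 85.
Offset 21: leading byte 0xF0 = 11110000 → 4-byte char #7 = F0 9F A7 81.
Offset 25: leading byte 0xE2 = 11100010 → 3-byte char #8 = E2 94 A8.
Leading byte 0xE2 = 11100010 matches 1110xxxx → 3-byte sequence.
Byte 1: 0xE2 = 11100010, payload 0010 (4 bits).
Byte 2: 0x94 = 10010100 (10xxxxxx ✓), payload 010100.
Byte 3: 0xA8 = 10101000 (10xxxxxx ✓), payload 101000.
Concatenate: 0010010100101000 = 0x2528 (16 bits → U+2528).

U+2528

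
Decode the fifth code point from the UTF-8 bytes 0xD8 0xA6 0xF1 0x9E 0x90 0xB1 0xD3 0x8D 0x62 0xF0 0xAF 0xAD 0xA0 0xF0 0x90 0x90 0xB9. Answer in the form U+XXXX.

Offset 0: leading byte 0xD8 = 11011000 → 2-byte char #1 = D8 A6.
Offset 2: leading byte 0xF1 = 11110001 → 4-byte char #2 = F1 9E 90 B1.
Offset 6: leading byte 0xD3 = 11010011 → 2-byte char #3 = D3 8D.
Offset 8: leading byte 0x62 = 01100010 → 1-byte char #4 = 62.
Offset 9: leading byte 0xF0 = 11110000 → 4-byte char #5 = F0 AF AD A0.
Leading byte 0xF0 = 11110000 matches 11110xxx → 4-byte sequence.
Byte 1: 0xF0 = 11110000, payload 000 (3 bits).
Byte 2: 0xAF = 10101111 (10xxxxxx ✓), payload 101111.
Byte 3: 0xAD = 10101101 (10xxxxxx ✓), payload 101101.
Byte 4: 0xA0 = 10100000 (10xxxxxx ✓), payload 100000.
Concatenate: 000101111101101100000 = 0x2FB60 (21 bits → U+2FB60).

U+2FB60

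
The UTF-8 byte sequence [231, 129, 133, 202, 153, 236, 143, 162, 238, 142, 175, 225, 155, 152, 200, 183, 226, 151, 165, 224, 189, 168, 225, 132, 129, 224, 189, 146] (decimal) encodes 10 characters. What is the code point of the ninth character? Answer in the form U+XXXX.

U+1101

Offset 0: leading byte 0xE7 = 11100111 → 3-byte char #1 = E7 81 85.
Offset 3: leading byte 0xCA = 11001010 → 2-byte char #2 = CA 99.
Offset 5: leading byte 0xEC = 11101100 → 3-byte char #3 = EC 8F A2.
Offset 8: leading byte 0xEE = 11101110 → 3-byte char #4 = EE 8E AF.
Offset 11: leading byte 0xE1 = 11100001 → 3-byte char #5 = E1 9B 98.
Offset 14: leading byte 0xC8 = 11001000 → 2-byte char #6 = C8 B7.
Offset 16: leading byte 0xE2 = 11100010 → 3-byte char #7 = E2 97 A5.
Offset 19: leading byte 0xE0 = 11100000 → 3-byte char #8 = E0 BD A8.
Offset 22: leading byte 0xE1 = 11100001 → 3-byte char #9 = E1 84 81.
Leading byte 0xE1 = 11100001 matches 1110xxxx → 3-byte sequence.
Byte 1: 0xE1 = 11100001, payload 0001 (4 bits).
Byte 2: 0x84 = 10000100 (10xxxxxx ✓), payload 000100.
Byte 3: 0x81 = 10000001 (10xxxxxx ✓), payload 000001.
Concatenate: 0001000100000001 = 0x1101 (16 bits → U+1101).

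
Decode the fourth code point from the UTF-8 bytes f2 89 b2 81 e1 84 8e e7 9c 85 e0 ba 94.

U+0E94

Offset 0: leading byte 0xF2 = 11110010 → 4-byte char #1 = F2 89 B2 81.
Offset 4: leading byte 0xE1 = 11100001 → 3-byte char #2 = E1 84 8E.
Offset 7: leading byte 0xE7 = 11100111 → 3-byte char #3 = E7 9C 85.
Offset 10: leading byte 0xE0 = 11100000 → 3-byte char #4 = E0 BA 94.
Leading byte 0xE0 = 11100000 matches 1110xxxx → 3-byte sequence.
Byte 1: 0xE0 = 11100000, payload 0000 (4 bits).
Byte 2: 0xBA = 10111010 (10xxxxxx ✓), payload 111010.
Byte 3: 0x94 = 10010100 (10xxxxxx ✓), payload 010100.
Concatenate: 0000111010010100 = 0xE94 (16 bits → U+0E94).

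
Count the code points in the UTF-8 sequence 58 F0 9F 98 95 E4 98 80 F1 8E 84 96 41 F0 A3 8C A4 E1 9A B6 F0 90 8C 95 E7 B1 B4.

9

Byte at offset 0: 0x58 = 01011000 → 1-byte char (#1). Advance 1.
Byte at offset 1: 0xF0 = 11110000 → 4-byte char (#2). Advance 4.
Byte at offset 5: 0xE4 = 11100100 → 3-byte char (#3). Advance 3.
Byte at offset 8: 0xF1 = 11110001 → 4-byte char (#4). Advance 4.
Byte at offset 12: 0x41 = 01000001 → 1-byte char (#5). Advance 1.
Byte at offset 13: 0xF0 = 11110000 → 4-byte char (#6). Advance 4.
Byte at offset 17: 0xE1 = 11100001 → 3-byte char (#7). Advance 3.
Byte at offset 20: 0xF0 = 11110000 → 4-byte char (#8). Advance 4.
Byte at offset 24: 0xE7 = 11100111 → 3-byte char (#9). Advance 3.
Reached end at offset 27 after 9 code points.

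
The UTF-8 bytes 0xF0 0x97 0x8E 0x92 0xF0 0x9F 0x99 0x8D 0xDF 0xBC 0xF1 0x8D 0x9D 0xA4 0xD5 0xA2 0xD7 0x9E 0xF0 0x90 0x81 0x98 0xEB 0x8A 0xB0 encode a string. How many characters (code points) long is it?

8

Byte at offset 0: 0xF0 = 11110000 → 4-byte char (#1). Advance 4.
Byte at offset 4: 0xF0 = 11110000 → 4-byte char (#2). Advance 4.
Byte at offset 8: 0xDF = 11011111 → 2-byte char (#3). Advance 2.
Byte at offset 10: 0xF1 = 11110001 → 4-byte char (#4). Advance 4.
Byte at offset 14: 0xD5 = 11010101 → 2-byte char (#5). Advance 2.
Byte at offset 16: 0xD7 = 11010111 → 2-byte char (#6). Advance 2.
Byte at offset 18: 0xF0 = 11110000 → 4-byte char (#7). Advance 4.
Byte at offset 22: 0xEB = 11101011 → 3-byte char (#8). Advance 3.
Reached end at offset 25 after 8 code points.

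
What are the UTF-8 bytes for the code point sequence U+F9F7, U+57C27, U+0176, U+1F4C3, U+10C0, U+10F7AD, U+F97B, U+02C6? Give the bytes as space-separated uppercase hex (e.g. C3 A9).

U+F9F7: 3-byte form → EF A7 B7.
U+57C27: 4-byte form → F1 97 B0 A7.
U+0176: 2-byte form → C5 B6.
U+1F4C3: 4-byte form → F0 9F 93 83.
U+10C0: 3-byte form → E1 83 80.
U+10F7AD: 4-byte form → F4 8F 9E AD.
U+F97B: 3-byte form → EF A5 BB.
U+02C6: 2-byte form → CB 86.
Concatenated (25 bytes): EF A7 B7 F1 97 B0 A7 C5 B6 F0 9F 93 83 E1 83 80 F4 8F 9E AD EF A5 BB CB 86.

EF A7 B7 F1 97 B0 A7 C5 B6 F0 9F 93 83 E1 83 80 F4 8F 9E AD EF A5 BB CB 86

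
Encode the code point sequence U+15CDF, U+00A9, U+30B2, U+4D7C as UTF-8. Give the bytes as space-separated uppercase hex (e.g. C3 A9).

U+15CDF: 4-byte form → F0 95 B3 9F.
U+00A9: 2-byte form → C2 A9.
U+30B2: 3-byte form → E3 82 B2.
U+4D7C: 3-byte form → E4 B5 BC.
Concatenated (12 bytes): F0 95 B3 9F C2 A9 E3 82 B2 E4 B5 BC.

F0 95 B3 9F C2 A9 E3 82 B2 E4 B5 BC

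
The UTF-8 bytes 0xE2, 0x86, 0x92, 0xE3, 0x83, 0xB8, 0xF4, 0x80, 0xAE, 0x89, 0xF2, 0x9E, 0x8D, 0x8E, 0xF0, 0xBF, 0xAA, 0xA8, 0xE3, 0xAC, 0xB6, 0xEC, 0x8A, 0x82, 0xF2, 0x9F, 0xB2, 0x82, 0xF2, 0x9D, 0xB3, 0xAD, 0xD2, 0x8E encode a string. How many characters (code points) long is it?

10

Byte at offset 0: 0xE2 = 11100010 → 3-byte char (#1). Advance 3.
Byte at offset 3: 0xE3 = 11100011 → 3-byte char (#2). Advance 3.
Byte at offset 6: 0xF4 = 11110100 → 4-byte char (#3). Advance 4.
Byte at offset 10: 0xF2 = 11110010 → 4-byte char (#4). Advance 4.
Byte at offset 14: 0xF0 = 11110000 → 4-byte char (#5). Advance 4.
Byte at offset 18: 0xE3 = 11100011 → 3-byte char (#6). Advance 3.
Byte at offset 21: 0xEC = 11101100 → 3-byte char (#7). Advance 3.
Byte at offset 24: 0xF2 = 11110010 → 4-byte char (#8). Advance 4.
Byte at offset 28: 0xF2 = 11110010 → 4-byte char (#9). Advance 4.
Byte at offset 32: 0xD2 = 11010010 → 2-byte char (#10). Advance 2.
Reached end at offset 34 after 10 code points.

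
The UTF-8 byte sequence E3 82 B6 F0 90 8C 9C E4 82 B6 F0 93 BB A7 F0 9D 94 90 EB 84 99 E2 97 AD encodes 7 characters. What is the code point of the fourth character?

Offset 0: leading byte 0xE3 = 11100011 → 3-byte char #1 = E3 82 B6.
Offset 3: leading byte 0xF0 = 11110000 → 4-byte char #2 = F0 90 8C 9C.
Offset 7: leading byte 0xE4 = 11100100 → 3-byte char #3 = E4 82 B6.
Offset 10: leading byte 0xF0 = 11110000 → 4-byte char #4 = F0 93 BB A7.
Leading byte 0xF0 = 11110000 matches 11110xxx → 4-byte sequence.
Byte 1: 0xF0 = 11110000, payload 000 (3 bits).
Byte 2: 0x93 = 10010011 (10xxxxxx ✓), payload 010011.
Byte 3: 0xBB = 10111011 (10xxxxxx ✓), payload 111011.
Byte 4: 0xA7 = 10100111 (10xxxxxx ✓), payload 100111.
Concatenate: 000010011111011100111 = 0x13EE7 (21 bits → U+13EE7).

U+13EE7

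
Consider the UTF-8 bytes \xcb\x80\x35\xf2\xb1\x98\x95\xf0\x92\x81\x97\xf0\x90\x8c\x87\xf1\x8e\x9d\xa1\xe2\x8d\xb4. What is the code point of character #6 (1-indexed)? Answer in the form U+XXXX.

U+4E761

Offset 0: leading byte 0xCB = 11001011 → 2-byte char #1 = CB 80.
Offset 2: leading byte 0x35 = 00110101 → 1-byte char #2 = 35.
Offset 3: leading byte 0xF2 = 11110010 → 4-byte char #3 = F2 B1 98 95.
Offset 7: leading byte 0xF0 = 11110000 → 4-byte char #4 = F0 92 81 97.
Offset 11: leading byte 0xF0 = 11110000 → 4-byte char #5 = F0 90 8C 87.
Offset 15: leading byte 0xF1 = 11110001 → 4-byte char #6 = F1 8E 9D A1.
Leading byte 0xF1 = 11110001 matches 11110xxx → 4-byte sequence.
Byte 1: 0xF1 = 11110001, payload 001 (3 bits).
Byte 2: 0x8E = 10001110 (10xxxxxx ✓), payload 001110.
Byte 3: 0x9D = 10011101 (10xxxxxx ✓), payload 011101.
Byte 4: 0xA1 = 10100001 (10xxxxxx ✓), payload 100001.
Concatenate: 001001110011101100001 = 0x4E761 (21 bits → U+4E761).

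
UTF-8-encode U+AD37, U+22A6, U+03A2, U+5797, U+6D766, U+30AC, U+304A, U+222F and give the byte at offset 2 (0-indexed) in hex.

0xB7

U+AD37 → 3-byte form EA B4 B7 at offsets 0–2.
Offset 2 falls in char 1's range; it's byte 3 of EA B4 B7 = 0xB7.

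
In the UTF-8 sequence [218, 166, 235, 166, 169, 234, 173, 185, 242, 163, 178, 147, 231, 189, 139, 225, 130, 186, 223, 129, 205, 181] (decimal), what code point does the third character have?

Offset 0: leading byte 0xDA = 11011010 → 2-byte char #1 = DA A6.
Offset 2: leading byte 0xEB = 11101011 → 3-byte char #2 = EB A6 A9.
Offset 5: leading byte 0xEA = 11101010 → 3-byte char #3 = EA AD B9.
Leading byte 0xEA = 11101010 matches 1110xxxx → 3-byte sequence.
Byte 1: 0xEA = 11101010, payload 1010 (4 bits).
Byte 2: 0xAD = 10101101 (10xxxxxx ✓), payload 101101.
Byte 3: 0xB9 = 10111001 (10xxxxxx ✓), payload 111001.
Concatenate: 1010101101111001 = 0xAB79 (16 bits → U+AB79).

U+AB79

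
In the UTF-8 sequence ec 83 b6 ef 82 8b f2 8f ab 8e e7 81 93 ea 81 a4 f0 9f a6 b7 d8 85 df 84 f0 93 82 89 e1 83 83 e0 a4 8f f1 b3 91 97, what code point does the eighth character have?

U+07C4

Offset 0: leading byte 0xEC = 11101100 → 3-byte char #1 = EC 83 B6.
Offset 3: leading byte 0xEF = 11101111 → 3-byte char #2 = EF 82 8B.
Offset 6: leading byte 0xF2 = 11110010 → 4-byte char #3 = F2 8F AB 8E.
Offset 10: leading byte 0xE7 = 11100111 → 3-byte char #4 = E7 81 93.
Offset 13: leading byte 0xEA = 11101010 → 3-byte char #5 = EA 81 A4.
Offset 16: leading byte 0xF0 = 11110000 → 4-byte char #6 = F0 9F A6 B7.
Offset 20: leading byte 0xD8 = 11011000 → 2-byte char #7 = D8 85.
Offset 22: leading byte 0xDF = 11011111 → 2-byte char #8 = DF 84.
Leading byte 0xDF = 11011111 matches 110xxxxx → 2-byte sequence.
Byte 1: 0xDF = 11011111, payload 11111 (5 bits).
Byte 2: 0x84 = 10000100 (10xxxxxx ✓), payload 000100.
Concatenate: 11111000100 = 0x7C4 (11 bits → U+07C4).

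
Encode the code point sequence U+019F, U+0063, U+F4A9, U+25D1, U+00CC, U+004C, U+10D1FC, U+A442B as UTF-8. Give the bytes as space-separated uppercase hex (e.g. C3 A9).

C6 9F 63 EF 92 A9 E2 97 91 C3 8C 4C F4 8D 87 BC F2 A4 90 AB

U+019F: 2-byte form → C6 9F.
U+0063: 1-byte form → 63.
U+F4A9: 3-byte form → EF 92 A9.
U+25D1: 3-byte form → E2 97 91.
U+00CC: 2-byte form → C3 8C.
U+004C: 1-byte form → 4C.
U+10D1FC: 4-byte form → F4 8D 87 BC.
U+A442B: 4-byte form → F2 A4 90 AB.
Concatenated (20 bytes): C6 9F 63 EF 92 A9 E2 97 91 C3 8C 4C F4 8D 87 BC F2 A4 90 AB.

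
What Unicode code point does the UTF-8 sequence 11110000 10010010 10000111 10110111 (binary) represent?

U+121F7

Leading byte 0xF0 = 11110000 matches 11110xxx → 4-byte sequence.
Byte 1: 0xF0 = 11110000, payload 000 (3 bits).
Byte 2: 0x92 = 10010010 (10xxxxxx ✓), payload 010010.
Byte 3: 0x87 = 10000111 (10xxxxxx ✓), payload 000111.
Byte 4: 0xB7 = 10110111 (10xxxxxx ✓), payload 110111.
Concatenate: 000010010000111110111 = 0x121F7 (21 bits → U+121F7).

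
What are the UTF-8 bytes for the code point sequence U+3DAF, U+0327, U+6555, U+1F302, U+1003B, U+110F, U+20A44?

U+3DAF: 3-byte form → E3 B6 AF.
U+0327: 2-byte form → CC A7.
U+6555: 3-byte form → E6 95 95.
U+1F302: 4-byte form → F0 9F 8C 82.
U+1003B: 4-byte form → F0 90 80 BB.
U+110F: 3-byte form → E1 84 8F.
U+20A44: 4-byte form → F0 A0 A9 84.
Concatenated (23 bytes): E3 B6 AF CC A7 E6 95 95 F0 9F 8C 82 F0 90 80 BB E1 84 8F F0 A0 A9 84.

E3 B6 AF CC A7 E6 95 95 F0 9F 8C 82 F0 90 80 BB E1 84 8F F0 A0 A9 84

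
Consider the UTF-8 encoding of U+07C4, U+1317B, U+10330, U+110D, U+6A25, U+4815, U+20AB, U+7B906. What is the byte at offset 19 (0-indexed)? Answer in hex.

0xE2

U+07C4 → 2-byte form DF 84 at offsets 0–1.
U+1317B → 4-byte form F0 93 85 BB at offsets 2–5.
U+10330 → 4-byte form F0 90 8C B0 at offsets 6–9.
U+110D → 3-byte form E1 84 8D at offsets 10–12.
U+6A25 → 3-byte form E6 A8 A5 at offsets 13–15.
U+4815 → 3-byte form E4 A0 95 at offsets 16–18.
U+20AB → 3-byte form E2 82 AB at offsets 19–21.
Offset 19 falls in char 7's range; it's byte 1 of E2 82 AB = 0xE2.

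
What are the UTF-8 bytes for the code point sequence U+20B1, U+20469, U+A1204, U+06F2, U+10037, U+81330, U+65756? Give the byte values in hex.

U+20B1: 3-byte form → E2 82 B1.
U+20469: 4-byte form → F0 A0 91 A9.
U+A1204: 4-byte form → F2 A1 88 84.
U+06F2: 2-byte form → DB B2.
U+10037: 4-byte form → F0 90 80 B7.
U+81330: 4-byte form → F2 81 8C B0.
U+65756: 4-byte form → F1 A5 9D 96.
Concatenated (25 bytes): E2 82 B1 F0 A0 91 A9 F2 A1 88 84 DB B2 F0 90 80 B7 F2 81 8C B0 F1 A5 9D 96.

E2 82 B1 F0 A0 91 A9 F2 A1 88 84 DB B2 F0 90 80 B7 F2 81 8C B0 F1 A5 9D 96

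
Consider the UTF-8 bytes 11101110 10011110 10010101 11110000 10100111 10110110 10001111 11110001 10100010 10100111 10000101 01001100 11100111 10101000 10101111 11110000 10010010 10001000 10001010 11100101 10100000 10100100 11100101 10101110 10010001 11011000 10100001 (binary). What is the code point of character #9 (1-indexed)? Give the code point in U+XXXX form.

U+0621

Offset 0: leading byte 0xEE = 11101110 → 3-byte char #1 = EE 9E 95.
Offset 3: leading byte 0xF0 = 11110000 → 4-byte char #2 = F0 A7 B6 8F.
Offset 7: leading byte 0xF1 = 11110001 → 4-byte char #3 = F1 A2 A7 85.
Offset 11: leading byte 0x4C = 01001100 → 1-byte char #4 = 4C.
Offset 12: leading byte 0xE7 = 11100111 → 3-byte char #5 = E7 A8 AF.
Offset 15: leading byte 0xF0 = 11110000 → 4-byte char #6 = F0 92 88 8A.
Offset 19: leading byte 0xE5 = 11100101 → 3-byte char #7 = E5 A0 A4.
Offset 22: leading byte 0xE5 = 11100101 → 3-byte char #8 = E5 AE 91.
Offset 25: leading byte 0xD8 = 11011000 → 2-byte char #9 = D8 A1.
Leading byte 0xD8 = 11011000 matches 110xxxxx → 2-byte sequence.
Byte 1: 0xD8 = 11011000, payload 11000 (5 bits).
Byte 2: 0xA1 = 10100001 (10xxxxxx ✓), payload 100001.
Concatenate: 11000100001 = 0x621 (11 bits → U+0621).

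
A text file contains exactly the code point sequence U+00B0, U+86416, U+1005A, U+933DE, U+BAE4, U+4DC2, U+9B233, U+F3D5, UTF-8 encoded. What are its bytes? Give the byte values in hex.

U+00B0: 2-byte form → C2 B0.
U+86416: 4-byte form → F2 86 90 96.
U+1005A: 4-byte form → F0 90 81 9A.
U+933DE: 4-byte form → F2 93 8F 9E.
U+BAE4: 3-byte form → EB AB A4.
U+4DC2: 3-byte form → E4 B7 82.
U+9B233: 4-byte form → F2 9B 88 B3.
U+F3D5: 3-byte form → EF 8F 95.
Concatenated (27 bytes): C2 B0 F2 86 90 96 F0 90 81 9A F2 93 8F 9E EB AB A4 E4 B7 82 F2 9B 88 B3 EF 8F 95.

C2 B0 F2 86 90 96 F0 90 81 9A F2 93 8F 9E EB AB A4 E4 B7 82 F2 9B 88 B3 EF 8F 95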